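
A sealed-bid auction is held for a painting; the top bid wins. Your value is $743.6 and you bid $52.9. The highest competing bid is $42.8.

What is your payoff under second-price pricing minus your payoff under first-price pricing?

$10.1

You have the highest bid, so you win under either rule.
Second-price: pay $42.8 → payoff $700.8.
First-price: pay your own bid $52.9 → payoff $690.7.
Difference = $700.8 − ($690.7) = $10.1.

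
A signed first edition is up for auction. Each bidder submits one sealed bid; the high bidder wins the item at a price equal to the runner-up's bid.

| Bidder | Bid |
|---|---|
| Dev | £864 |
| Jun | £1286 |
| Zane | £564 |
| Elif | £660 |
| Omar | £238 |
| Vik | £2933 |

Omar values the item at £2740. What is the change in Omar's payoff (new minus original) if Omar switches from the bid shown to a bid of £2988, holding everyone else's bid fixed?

The highest bid among the other bidders is £2933; Omar's bid doesn't change that.
Original bid £238: Omar is not highest (top rival bid is £2933); payoff £0.
Alternative bid £2988: Omar is highest, pays the top rival bid £2933; payoff £2740 − £2933 = −£193.
Change in payoff = −£193 − (£0) = −£193.

−£193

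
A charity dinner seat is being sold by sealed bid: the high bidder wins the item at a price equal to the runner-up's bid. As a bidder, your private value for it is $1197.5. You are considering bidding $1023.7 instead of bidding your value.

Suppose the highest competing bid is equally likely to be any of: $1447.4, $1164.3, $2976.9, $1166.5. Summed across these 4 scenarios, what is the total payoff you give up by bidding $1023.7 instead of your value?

The deviation costs you only when the competing bid falls strictly between $1023.7 and $1197.5; elsewhere both bids give the same outcome.
$1447.4: outcomes coincide → loss $0.
$1164.3: truthful payoff $33.2, deviation payoff $0 → loss $33.2.
$2976.9: outcomes coincide → loss $0.
$1166.5: truthful payoff $31, deviation payoff $0 → loss $31.
Total loss = $33.2 + $31 = $64.2.

$64.2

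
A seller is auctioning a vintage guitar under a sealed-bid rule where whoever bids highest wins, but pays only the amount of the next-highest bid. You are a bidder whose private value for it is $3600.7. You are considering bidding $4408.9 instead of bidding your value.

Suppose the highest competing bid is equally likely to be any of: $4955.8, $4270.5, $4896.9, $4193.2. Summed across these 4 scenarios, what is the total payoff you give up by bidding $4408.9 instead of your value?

$1262.3

The deviation costs you only when the competing bid falls strictly between $3600.7 and $4408.9; elsewhere both bids give the same outcome.
$4955.8: outcomes coincide → loss $0.
$4270.5: truthful payoff $0, deviation payoff −$669.8 → loss $669.8.
$4896.9: outcomes coincide → loss $0.
$4193.2: truthful payoff $0, deviation payoff −$592.5 → loss $592.5.
Total loss = $669.8 + $592.5 = $1262.3.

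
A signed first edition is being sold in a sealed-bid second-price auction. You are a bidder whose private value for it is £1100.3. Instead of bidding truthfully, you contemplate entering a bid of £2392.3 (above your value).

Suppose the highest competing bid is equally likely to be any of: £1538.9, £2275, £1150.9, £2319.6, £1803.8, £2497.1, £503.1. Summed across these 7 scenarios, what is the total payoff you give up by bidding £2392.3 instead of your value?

The deviation costs you only when the competing bid falls strictly between £1100.3 and £2392.3; elsewhere both bids give the same outcome.
£1538.9: truthful payoff £0, deviation payoff −£438.6 → loss £438.6.
£2275: truthful payoff £0, deviation payoff −£1174.7 → loss £1174.7.
£1150.9: truthful payoff £0, deviation payoff −£50.6 → loss £50.6.
£2319.6: truthful payoff £0, deviation payoff −£1219.3 → loss £1219.3.
£1803.8: truthful payoff £0, deviation payoff −£703.5 → loss £703.5.
£2497.1: outcomes coincide → loss £0.
£503.1: outcomes coincide → loss £0.
Total loss = £438.6 + £1174.7 + £50.6 + £1219.3 + £703.5 = £3586.7.
In a second-price auction your bid sets only whether you win, not what you pay, so bidding your true value is weakly dominant.

£3586.7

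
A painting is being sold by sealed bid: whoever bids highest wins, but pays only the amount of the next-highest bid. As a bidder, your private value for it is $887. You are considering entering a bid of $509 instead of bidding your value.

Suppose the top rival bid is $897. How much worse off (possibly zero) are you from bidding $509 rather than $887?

$0

Bidding your value $887: you lose (since $887 < $897). Payoff $0.
Bidding $509: you lose. Payoff $0.
Difference = $0 − $0 = $0; both bids lead to the same outcome because the competing bid is above both your value and your alternative bid.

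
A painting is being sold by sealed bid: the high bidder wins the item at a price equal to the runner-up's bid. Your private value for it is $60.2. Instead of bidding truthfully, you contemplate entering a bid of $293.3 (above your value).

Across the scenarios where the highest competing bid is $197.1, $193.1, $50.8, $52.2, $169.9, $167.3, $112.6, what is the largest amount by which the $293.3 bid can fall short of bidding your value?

$136.9

$197.1: truthful gives $0, deviation gives −$136.9 → loss $136.9.
$193.1: truthful gives $0, deviation gives −$132.9 → loss $132.9.
$50.8: same outcome either way → loss $0.
$52.2: same outcome either way → loss $0.
$169.9: truthful gives $0, deviation gives −$109.7 → loss $109.7.
$167.3: truthful gives $0, deviation gives −$107.1 → loss $107.1.
$112.6: truthful gives $0, deviation gives −$52.4 → loss $52.4.
Maximum loss: $136.9.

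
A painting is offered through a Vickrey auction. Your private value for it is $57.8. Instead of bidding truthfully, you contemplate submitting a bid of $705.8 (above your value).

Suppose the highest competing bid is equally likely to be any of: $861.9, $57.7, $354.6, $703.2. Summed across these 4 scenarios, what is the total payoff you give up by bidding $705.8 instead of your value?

$942.2

The deviation costs you only when the competing bid falls strictly between $57.8 and $705.8; elsewhere both bids give the same outcome.
$861.9: outcomes coincide → loss $0.
$57.7: outcomes coincide → loss $0.
$354.6: truthful payoff $0, deviation payoff −$296.8 → loss $296.8.
$703.2: truthful payoff $0, deviation payoff −$645.4 → loss $645.4.
Total loss = $296.8 + $645.4 = $942.2.
In a second-price auction your bid sets only whether you win, not what you pay, so bidding your true value is weakly dominant.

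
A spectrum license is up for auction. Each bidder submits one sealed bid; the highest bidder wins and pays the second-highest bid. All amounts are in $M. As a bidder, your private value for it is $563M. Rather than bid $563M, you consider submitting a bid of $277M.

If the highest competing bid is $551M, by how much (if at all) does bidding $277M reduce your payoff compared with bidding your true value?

Bidding your value $563M: you win (since $563M > $551M) and pay $551M. Payoff $12M.
Bidding $277M: you lose. Payoff $0M.
The competing bid $551M lies between your shaded bid and your value, so underbidding forfeits an item you could have won at a profitable price.
Loss from deviating = $12M − ($0M) = $12M.

$12M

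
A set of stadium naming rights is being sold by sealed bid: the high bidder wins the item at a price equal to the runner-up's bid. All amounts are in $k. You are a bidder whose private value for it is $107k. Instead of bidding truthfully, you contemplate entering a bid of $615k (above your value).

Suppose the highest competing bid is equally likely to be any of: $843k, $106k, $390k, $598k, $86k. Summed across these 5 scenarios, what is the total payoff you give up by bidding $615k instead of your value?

The deviation costs you only when the competing bid falls strictly between $107k and $615k; elsewhere both bids give the same outcome.
$843k: outcomes coincide → loss $0k.
$106k: outcomes coincide → loss $0k.
$390k: truthful payoff $0k, deviation payoff −$283k → loss $283k.
$598k: truthful payoff $0k, deviation payoff −$491k → loss $491k.
$86k: outcomes coincide → loss $0k.
Total loss = $283k + $491k = $774k.
Because the price is fixed by the runner-up's bid, deviating from your value can only change a good outcome into a bad one — never the reverse.

$774k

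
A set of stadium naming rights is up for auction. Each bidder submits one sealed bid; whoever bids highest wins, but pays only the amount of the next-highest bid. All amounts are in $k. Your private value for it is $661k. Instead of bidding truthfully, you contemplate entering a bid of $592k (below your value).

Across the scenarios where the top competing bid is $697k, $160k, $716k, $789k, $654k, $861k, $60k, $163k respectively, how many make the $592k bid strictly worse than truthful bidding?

1

The deviation hurts exactly when the highest competing bid lies strictly between $592k and $661k — underbidding then forfeits a profitable win.
$697k: above both → same outcome either way.
$160k: below both → same outcome either way.
$716k: above both → same outcome either way.
$789k: above both → same outcome either way.
$654k: inside the interval → strictly worse (loss $7k).
$861k: above both → same outcome either way.
$60k: below both → same outcome either way.
$163k: below both → same outcome either way.
Count: 1.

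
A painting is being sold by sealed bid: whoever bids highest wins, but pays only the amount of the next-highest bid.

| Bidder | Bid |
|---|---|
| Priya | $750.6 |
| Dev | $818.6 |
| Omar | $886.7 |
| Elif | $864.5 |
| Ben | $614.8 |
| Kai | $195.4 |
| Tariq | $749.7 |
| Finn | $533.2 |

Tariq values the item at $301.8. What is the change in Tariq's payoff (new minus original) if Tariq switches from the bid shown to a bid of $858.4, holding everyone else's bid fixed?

$0

The highest bid among the other bidders is $886.7; Tariq's bid doesn't change that.
Original bid $749.7: Tariq is not highest (top rival bid is $886.7); payoff $0.
Alternative bid $858.4: Tariq is not highest (top rival bid is $886.7); payoff $0.
Change in payoff = $0 − ($0) = $0.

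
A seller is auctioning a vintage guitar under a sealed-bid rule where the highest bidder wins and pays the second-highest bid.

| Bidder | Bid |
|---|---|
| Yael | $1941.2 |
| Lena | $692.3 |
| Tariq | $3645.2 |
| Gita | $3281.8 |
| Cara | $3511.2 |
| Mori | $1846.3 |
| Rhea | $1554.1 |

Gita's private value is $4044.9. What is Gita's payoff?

Highest bid: Tariq at $3645.2, so Tariq wins.
Second-highest bid: Cara at $3511.2 — that is the price the winner pays.
Gita did not win, so Gita pays nothing and receives nothing: payoff $0.

$0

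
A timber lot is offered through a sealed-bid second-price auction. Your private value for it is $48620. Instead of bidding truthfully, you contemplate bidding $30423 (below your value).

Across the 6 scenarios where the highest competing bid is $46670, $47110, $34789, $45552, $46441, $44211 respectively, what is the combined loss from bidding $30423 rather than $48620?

The deviation costs you only when the competing bid falls strictly between $30423 and $48620; elsewhere both bids give the same outcome.
$46670: truthful payoff $1950, deviation payoff $0 → loss $1950.
$47110: truthful payoff $1510, deviation payoff $0 → loss $1510.
$34789: truthful payoff $13831, deviation payoff $0 → loss $13831.
$45552: truthful payoff $3068, deviation payoff $0 → loss $3068.
$46441: truthful payoff $2179, deviation payoff $0 → loss $2179.
$44211: truthful payoff $4409, deviation payoff $0 → loss $4409.
Total loss = $1950 + $1510 + $13831 + $3068 + $2179 + $4409 = $26947.
Truthful bidding weakly dominates here: raising your bid can only win items priced above your value, and lowering it can only forfeit items priced below.

$26947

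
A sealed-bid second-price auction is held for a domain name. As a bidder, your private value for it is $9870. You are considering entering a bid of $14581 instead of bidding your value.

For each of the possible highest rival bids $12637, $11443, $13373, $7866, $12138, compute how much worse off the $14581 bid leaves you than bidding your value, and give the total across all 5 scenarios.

The deviation costs you only when the competing bid falls strictly between $9870 and $14581; elsewhere both bids give the same outcome.
$12637: truthful payoff $0, deviation payoff −$2767 → loss $2767.
$11443: truthful payoff $0, deviation payoff −$1573 → loss $1573.
$13373: truthful payoff $0, deviation payoff −$3503 → loss $3503.
$7866: outcomes coincide → loss $0.
$12138: truthful payoff $0, deviation payoff −$2268 → loss $2268.
Total loss = $2767 + $1573 + $3503 + $2268 = $10111.

$10111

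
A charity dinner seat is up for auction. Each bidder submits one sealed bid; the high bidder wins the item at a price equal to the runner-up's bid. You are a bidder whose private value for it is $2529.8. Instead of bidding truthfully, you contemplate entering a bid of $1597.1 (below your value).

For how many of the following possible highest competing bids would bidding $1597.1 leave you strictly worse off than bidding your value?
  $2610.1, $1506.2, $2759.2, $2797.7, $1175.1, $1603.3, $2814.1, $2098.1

The deviation hurts exactly when the highest competing bid lies strictly between $1597.1 and $2529.8 — underbidding then forfeits a profitable win.
$2610.1: above both → same outcome either way.
$1506.2: below both → same outcome either way.
$2759.2: above both → same outcome either way.
$2797.7: above both → same outcome either way.
$1175.1: below both → same outcome either way.
$1603.3: inside the interval → strictly worse (loss $926.5).
$2814.1: above both → same outcome either way.
$2098.1: inside the interval → strictly worse (loss $431.7).
Count: 2.

2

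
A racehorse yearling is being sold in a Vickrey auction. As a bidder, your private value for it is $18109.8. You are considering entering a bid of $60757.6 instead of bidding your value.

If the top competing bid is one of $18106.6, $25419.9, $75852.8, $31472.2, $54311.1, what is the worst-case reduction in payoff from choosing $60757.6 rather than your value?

$36201.3

$18106.6: same outcome either way → loss $0.
$25419.9: truthful gives $0, deviation gives −$7310.1 → loss $7310.1.
$75852.8: same outcome either way → loss $0.
$31472.2: truthful gives $0, deviation gives −$13362.4 → loss $13362.4.
$54311.1: truthful gives $0, deviation gives −$36201.3 → loss $36201.3.
Maximum loss: $36201.3.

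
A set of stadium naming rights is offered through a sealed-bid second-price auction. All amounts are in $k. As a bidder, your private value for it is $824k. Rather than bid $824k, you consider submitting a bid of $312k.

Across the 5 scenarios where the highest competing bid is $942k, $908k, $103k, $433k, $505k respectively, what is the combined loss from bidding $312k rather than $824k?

$710k

The deviation costs you only when the competing bid falls strictly between $312k and $824k; elsewhere both bids give the same outcome.
$942k: outcomes coincide → loss $0k.
$908k: outcomes coincide → loss $0k.
$103k: outcomes coincide → loss $0k.
$433k: truthful payoff $391k, deviation payoff $0k → loss $391k.
$505k: truthful payoff $319k, deviation payoff $0k → loss $319k.
Total loss = $391k + $319k = $710k.
In a second-price auction your bid sets only whether you win, not what you pay, so bidding your true value is weakly dominant.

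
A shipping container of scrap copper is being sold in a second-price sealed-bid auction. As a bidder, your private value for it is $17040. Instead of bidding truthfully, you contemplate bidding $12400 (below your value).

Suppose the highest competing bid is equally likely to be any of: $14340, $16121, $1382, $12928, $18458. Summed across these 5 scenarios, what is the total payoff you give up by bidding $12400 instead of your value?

The deviation costs you only when the competing bid falls strictly between $12400 and $17040; elsewhere both bids give the same outcome.
$14340: truthful payoff $2700, deviation payoff $0 → loss $2700.
$16121: truthful payoff $919, deviation payoff $0 → loss $919.
$1382: outcomes coincide → loss $0.
$12928: truthful payoff $4112, deviation payoff $0 → loss $4112.
$18458: outcomes coincide → loss $0.
Total loss = $2700 + $919 + $4112 = $7731.

$7731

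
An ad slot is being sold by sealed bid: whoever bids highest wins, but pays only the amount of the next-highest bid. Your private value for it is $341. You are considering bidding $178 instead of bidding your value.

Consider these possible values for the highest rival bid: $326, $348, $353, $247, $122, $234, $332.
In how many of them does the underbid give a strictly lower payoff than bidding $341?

4

The deviation hurts exactly when the highest competing bid lies strictly between $178 and $341 — underbidding then forfeits a profitable win.
$326: inside the interval → strictly worse (loss $15).
$348: above both → same outcome either way.
$353: above both → same outcome either way.
$247: inside the interval → strictly worse (loss $94).
$122: below both → same outcome either way.
$234: inside the interval → strictly worse (loss $107).
$332: inside the interval → strictly worse (loss $9).
Count: 4.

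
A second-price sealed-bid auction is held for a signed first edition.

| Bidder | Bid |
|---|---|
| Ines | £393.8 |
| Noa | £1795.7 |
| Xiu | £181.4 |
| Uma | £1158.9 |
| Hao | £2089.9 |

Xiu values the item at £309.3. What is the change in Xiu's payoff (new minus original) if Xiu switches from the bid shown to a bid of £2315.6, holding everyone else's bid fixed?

The highest bid among the other bidders is £2089.9; Xiu's bid doesn't change that.
Original bid £181.4: Xiu is not highest (top rival bid is £2089.9); payoff £0.
Alternative bid £2315.6: Xiu is highest, pays the top rival bid £2089.9; payoff £309.3 − £2089.9 = −£1780.6.
Change in payoff = −£1780.6 − (£0) = −£1780.6.

−£1780.6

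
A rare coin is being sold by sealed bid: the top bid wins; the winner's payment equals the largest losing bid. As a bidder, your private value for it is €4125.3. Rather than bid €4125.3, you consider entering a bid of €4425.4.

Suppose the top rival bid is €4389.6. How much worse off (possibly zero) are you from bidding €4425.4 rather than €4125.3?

Bidding your value €4125.3: you lose (since €4125.3 < €4389.6). Payoff €0.
Bidding €4425.4: you win and pay €4389.6. Payoff €4125.3 − €4389.6 = −€264.3.
The competing bid €4389.6 lies between your value and your inflated bid, so overbidding wins an item priced above your value.
Loss from deviating = €0 − (−€264.3) = €264.3.
Because the price is fixed by the runner-up's bid, deviating from your value can only change a good outcome into a bad one — never the reverse.

€264.3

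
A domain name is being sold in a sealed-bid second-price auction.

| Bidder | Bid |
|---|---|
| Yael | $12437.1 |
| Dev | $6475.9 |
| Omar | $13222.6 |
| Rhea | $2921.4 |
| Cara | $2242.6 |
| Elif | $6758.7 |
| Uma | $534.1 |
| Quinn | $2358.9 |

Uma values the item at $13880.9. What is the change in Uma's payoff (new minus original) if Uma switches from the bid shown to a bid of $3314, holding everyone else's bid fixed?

$0

The highest bid among the other bidders is $13222.6; Uma's bid doesn't change that.
Original bid $534.1: Uma is not highest (top rival bid is $13222.6); payoff $0.
Alternative bid $3314: Uma is not highest (top rival bid is $13222.6); payoff $0.
Change in payoff = $0 − ($0) = $0.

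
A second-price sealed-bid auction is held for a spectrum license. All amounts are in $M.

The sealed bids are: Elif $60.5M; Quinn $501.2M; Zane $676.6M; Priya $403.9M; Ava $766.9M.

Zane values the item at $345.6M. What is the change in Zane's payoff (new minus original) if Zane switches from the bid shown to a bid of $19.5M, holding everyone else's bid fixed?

The highest bid among the other bidders is $766.9M; Zane's bid doesn't change that.
Original bid $676.6M: Zane is not highest (top rival bid is $766.9M); payoff $0M.
Alternative bid $19.5M: Zane is not highest (top rival bid is $766.9M); payoff $0M.
Change in payoff = $0M − ($0M) = $0M.

$0M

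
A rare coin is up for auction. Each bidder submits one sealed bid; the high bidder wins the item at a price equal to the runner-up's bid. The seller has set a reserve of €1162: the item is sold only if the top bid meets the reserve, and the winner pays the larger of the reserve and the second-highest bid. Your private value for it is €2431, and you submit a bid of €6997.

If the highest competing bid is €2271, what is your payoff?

€160

Your bid €6997 is the highest and exceeds the reserve.
Price = max(second-highest bid, reserve) = max(€2271, €1162) = €2271.
Payoff = €2431 − €2271 = €160.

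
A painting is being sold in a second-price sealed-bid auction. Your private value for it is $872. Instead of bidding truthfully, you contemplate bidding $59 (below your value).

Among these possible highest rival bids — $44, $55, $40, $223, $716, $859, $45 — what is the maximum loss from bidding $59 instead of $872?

$649

$44: same outcome either way → loss $0.
$55: same outcome either way → loss $0.
$40: same outcome either way → loss $0.
$223: truthful gives $649, deviation gives $0 → loss $649.
$716: truthful gives $156, deviation gives $0 → loss $156.
$859: truthful gives $13, deviation gives $0 → loss $13.
$45: same outcome either way → loss $0.
Maximum loss: $649.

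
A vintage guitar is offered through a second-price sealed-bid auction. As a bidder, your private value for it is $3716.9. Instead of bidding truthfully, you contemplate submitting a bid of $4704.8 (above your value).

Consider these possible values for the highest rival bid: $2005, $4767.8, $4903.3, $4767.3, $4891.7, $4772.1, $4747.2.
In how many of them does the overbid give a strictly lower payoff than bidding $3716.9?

0

The deviation hurts exactly when the highest competing bid lies strictly between $3716.9 and $4704.8 — overbidding then wins at a price above your value.
$2005: below both → same outcome either way.
$4767.8: above both → same outcome either way.
$4903.3: above both → same outcome either way.
$4767.3: above both → same outcome either way.
$4891.7: above both → same outcome either way.
$4772.1: above both → same outcome either way.
$4747.2: above both → same outcome either way.
Count: 0.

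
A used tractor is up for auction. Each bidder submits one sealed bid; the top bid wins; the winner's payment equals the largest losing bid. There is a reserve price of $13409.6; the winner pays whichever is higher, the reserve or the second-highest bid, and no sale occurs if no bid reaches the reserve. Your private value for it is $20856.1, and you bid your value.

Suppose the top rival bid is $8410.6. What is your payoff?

$7446.5

Your bid $20856.1 is the highest and exceeds the reserve.
Price = max(second-highest bid, reserve) = max($8410.6, $13409.6) = $13409.6.
Payoff = $20856.1 − $13409.6 = $7446.5.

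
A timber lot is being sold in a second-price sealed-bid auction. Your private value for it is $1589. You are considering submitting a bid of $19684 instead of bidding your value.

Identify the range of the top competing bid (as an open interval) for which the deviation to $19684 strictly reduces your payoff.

($1589, $19684)

If the competing bid is below $1589, both bids win at the same price — no difference.
If it is above $19684, both bids lose — no difference.
If it lies strictly between $1589 and $19684, bidding your value loses (payoff 0) while bidding $19684 wins at a price above your value (payoff negative).
So the deviation strictly hurts on the open interval ($1589, $19684).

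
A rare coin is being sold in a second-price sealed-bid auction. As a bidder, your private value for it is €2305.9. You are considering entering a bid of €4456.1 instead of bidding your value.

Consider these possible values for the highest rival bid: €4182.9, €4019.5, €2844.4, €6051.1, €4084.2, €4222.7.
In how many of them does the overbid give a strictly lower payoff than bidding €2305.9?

The deviation hurts exactly when the highest competing bid lies strictly between €2305.9 and €4456.1 — overbidding then wins at a price above your value.
€4182.9: inside the interval → strictly worse (loss €1877).
€4019.5: inside the interval → strictly worse (loss €1713.6).
€2844.4: inside the interval → strictly worse (loss €538.5).
€6051.1: above both → same outcome either way.
€4084.2: inside the interval → strictly worse (loss €1778.3).
€4222.7: inside the interval → strictly worse (loss €1916.8).
Count: 5.

5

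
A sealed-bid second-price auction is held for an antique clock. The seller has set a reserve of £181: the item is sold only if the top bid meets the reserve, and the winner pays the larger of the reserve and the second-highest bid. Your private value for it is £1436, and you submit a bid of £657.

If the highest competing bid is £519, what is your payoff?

£917

Your bid £657 is the highest and exceeds the reserve.
Price = max(second-highest bid, reserve) = max(£519, £181) = £519.
Payoff = £1436 − £519 = £917.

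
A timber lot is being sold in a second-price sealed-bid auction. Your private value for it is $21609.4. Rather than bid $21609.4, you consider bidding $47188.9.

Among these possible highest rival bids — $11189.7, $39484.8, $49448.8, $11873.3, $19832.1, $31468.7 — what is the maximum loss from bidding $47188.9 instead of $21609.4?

$17875.4

$11189.7: same outcome either way → loss $0.
$39484.8: truthful gives $0, deviation gives −$17875.4 → loss $17875.4.
$49448.8: same outcome either way → loss $0.
$11873.3: same outcome either way → loss $0.
$19832.1: same outcome either way → loss $0.
$31468.7: truthful gives $0, deviation gives −$9859.3 → loss $9859.3.
Maximum loss: $17875.4.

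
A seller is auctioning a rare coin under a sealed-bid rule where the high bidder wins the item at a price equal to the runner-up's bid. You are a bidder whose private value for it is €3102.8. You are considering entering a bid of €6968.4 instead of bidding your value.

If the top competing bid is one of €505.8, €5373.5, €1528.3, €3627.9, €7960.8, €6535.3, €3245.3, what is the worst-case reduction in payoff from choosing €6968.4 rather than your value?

€3432.5

€505.8: same outcome either way → loss €0.
€5373.5: truthful gives €0, deviation gives −€2270.7 → loss €2270.7.
€1528.3: same outcome either way → loss €0.
€3627.9: truthful gives €0, deviation gives −€525.1 → loss €525.1.
€7960.8: same outcome either way → loss €0.
€6535.3: truthful gives €0, deviation gives −€3432.5 → loss €3432.5.
€3245.3: truthful gives €0, deviation gives −€142.5 → loss €142.5.
Maximum loss: €3432.5.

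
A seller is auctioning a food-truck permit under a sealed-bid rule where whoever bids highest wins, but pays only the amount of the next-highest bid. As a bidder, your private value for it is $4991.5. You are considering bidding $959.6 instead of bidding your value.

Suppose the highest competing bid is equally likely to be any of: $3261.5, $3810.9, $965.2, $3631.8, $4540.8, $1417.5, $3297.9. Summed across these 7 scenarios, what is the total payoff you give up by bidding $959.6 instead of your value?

The deviation costs you only when the competing bid falls strictly between $959.6 and $4991.5; elsewhere both bids give the same outcome.
$3261.5: truthful payoff $1730, deviation payoff $0 → loss $1730.
$3810.9: truthful payoff $1180.6, deviation payoff $0 → loss $1180.6.
$965.2: truthful payoff $4026.3, deviation payoff $0 → loss $4026.3.
$3631.8: truthful payoff $1359.7, deviation payoff $0 → loss $1359.7.
$4540.8: truthful payoff $450.7, deviation payoff $0 → loss $450.7.
$1417.5: truthful payoff $3574, deviation payoff $0 → loss $3574.
$3297.9: truthful payoff $1693.6, deviation payoff $0 → loss $1693.6.
Total loss = $1730 + $1180.6 + $4026.3 + $1359.7 + $450.7 + $3574 + $1693.6 = $14014.9.

$14014.9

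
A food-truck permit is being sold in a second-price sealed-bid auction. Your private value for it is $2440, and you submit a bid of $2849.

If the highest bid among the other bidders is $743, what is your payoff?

Your bid $2849 exceeds the highest competing bid $743, so you win.
In a second-price auction the winner pays the second-highest bid, $743.
Payoff = value − price = $2440 − $743 = $1697.

$1697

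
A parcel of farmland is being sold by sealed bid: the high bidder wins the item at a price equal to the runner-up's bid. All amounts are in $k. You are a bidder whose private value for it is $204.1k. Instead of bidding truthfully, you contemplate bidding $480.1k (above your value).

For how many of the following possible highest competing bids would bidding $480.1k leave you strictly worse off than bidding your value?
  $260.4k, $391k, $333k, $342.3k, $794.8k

4

The deviation hurts exactly when the highest competing bid lies strictly between $204.1k and $480.1k — overbidding then wins at a price above your value.
$260.4k: inside the interval → strictly worse (loss $56.3k).
$391k: inside the interval → strictly worse (loss $186.9k).
$333k: inside the interval → strictly worse (loss $128.9k).
$342.3k: inside the interval → strictly worse (loss $138.2k).
$794.8k: above both → same outcome either way.
Count: 4.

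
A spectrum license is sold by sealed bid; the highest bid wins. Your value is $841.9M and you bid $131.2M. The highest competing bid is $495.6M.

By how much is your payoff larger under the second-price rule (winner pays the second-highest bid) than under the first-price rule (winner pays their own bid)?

$0M

Your bid $131.2M is below $495.6M, so you lose under either rule.
Payoff is $0M in both cases; difference = $0M.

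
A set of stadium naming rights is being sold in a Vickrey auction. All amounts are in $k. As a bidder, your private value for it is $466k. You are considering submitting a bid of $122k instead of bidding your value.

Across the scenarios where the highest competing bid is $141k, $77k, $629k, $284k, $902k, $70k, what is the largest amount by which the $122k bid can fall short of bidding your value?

$141k: truthful gives $325k, deviation gives $0k → loss $325k.
$77k: same outcome either way → loss $0k.
$629k: same outcome either way → loss $0k.
$284k: truthful gives $182k, deviation gives $0k → loss $182k.
$902k: same outcome either way → loss $0k.
$70k: same outcome either way → loss $0k.
Maximum loss: $325k.

$325k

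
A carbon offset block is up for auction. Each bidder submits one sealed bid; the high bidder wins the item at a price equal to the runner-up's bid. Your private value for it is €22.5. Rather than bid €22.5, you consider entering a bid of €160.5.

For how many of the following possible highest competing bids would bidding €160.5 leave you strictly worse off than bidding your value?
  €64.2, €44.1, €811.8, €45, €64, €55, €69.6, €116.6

7

The deviation hurts exactly when the highest competing bid lies strictly between €22.5 and €160.5 — overbidding then wins at a price above your value.
€64.2: inside the interval → strictly worse (loss €41.7).
€44.1: inside the interval → strictly worse (loss €21.6).
€811.8: above both → same outcome either way.
€45: inside the interval → strictly worse (loss €22.5).
€64: inside the interval → strictly worse (loss €41.5).
€55: inside the interval → strictly worse (loss €32.5).
€69.6: inside the interval → strictly worse (loss €47.1).
€116.6: inside the interval → strictly worse (loss €94.1).
Count: 7.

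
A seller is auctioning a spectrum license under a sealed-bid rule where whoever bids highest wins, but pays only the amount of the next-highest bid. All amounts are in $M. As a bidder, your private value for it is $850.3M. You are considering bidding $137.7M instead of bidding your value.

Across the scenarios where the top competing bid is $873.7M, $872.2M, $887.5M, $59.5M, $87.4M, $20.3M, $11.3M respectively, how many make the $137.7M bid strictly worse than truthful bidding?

The deviation hurts exactly when the highest competing bid lies strictly between $137.7M and $850.3M — underbidding then forfeits a profitable win.
$873.7M: above both → same outcome either way.
$872.2M: above both → same outcome either way.
$887.5M: above both → same outcome either way.
$59.5M: below both → same outcome either way.
$87.4M: below both → same outcome either way.
$20.3M: below both → same outcome either way.
$11.3M: below both → same outcome either way.
Count: 0.

0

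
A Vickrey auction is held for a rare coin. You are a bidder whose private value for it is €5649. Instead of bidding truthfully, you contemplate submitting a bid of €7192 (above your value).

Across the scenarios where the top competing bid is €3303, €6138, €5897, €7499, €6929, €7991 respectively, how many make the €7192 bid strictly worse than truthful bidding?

3

The deviation hurts exactly when the highest competing bid lies strictly between €5649 and €7192 — overbidding then wins at a price above your value.
€3303: below both → same outcome either way.
€6138: inside the interval → strictly worse (loss €489).
€5897: inside the interval → strictly worse (loss €248).
€7499: above both → same outcome either way.
€6929: inside the interval → strictly worse (loss €1280).
€7991: above both → same outcome either way.
Count: 3.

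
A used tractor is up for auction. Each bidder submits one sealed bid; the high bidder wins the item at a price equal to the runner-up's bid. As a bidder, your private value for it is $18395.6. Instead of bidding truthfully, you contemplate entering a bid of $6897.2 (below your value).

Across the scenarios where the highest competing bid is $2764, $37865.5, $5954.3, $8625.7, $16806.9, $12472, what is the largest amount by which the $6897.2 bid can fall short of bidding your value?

$2764: same outcome either way → loss $0.
$37865.5: same outcome either way → loss $0.
$5954.3: same outcome either way → loss $0.
$8625.7: truthful gives $9769.9, deviation gives $0 → loss $9769.9.
$16806.9: truthful gives $1588.7, deviation gives $0 → loss $1588.7.
$12472: truthful gives $5923.6, deviation gives $0 → loss $5923.6.
Maximum loss: $9769.9.

$9769.9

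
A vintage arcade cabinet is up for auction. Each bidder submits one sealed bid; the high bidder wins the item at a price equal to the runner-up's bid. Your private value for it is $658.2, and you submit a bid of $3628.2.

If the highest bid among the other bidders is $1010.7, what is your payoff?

Your bid $3628.2 exceeds the highest competing bid $1010.7, so you win.
In a second-price auction the winner pays the second-highest bid, $1010.7.
Payoff = value − price = $658.2 − $1010.7 = −$352.5.

−$352.5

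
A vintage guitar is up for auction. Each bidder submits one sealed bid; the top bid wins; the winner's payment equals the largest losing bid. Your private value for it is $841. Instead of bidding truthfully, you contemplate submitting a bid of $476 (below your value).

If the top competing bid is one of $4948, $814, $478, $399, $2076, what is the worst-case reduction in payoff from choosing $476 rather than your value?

$4948: same outcome either way → loss $0.
$814: truthful gives $27, deviation gives $0 → loss $27.
$478: truthful gives $363, deviation gives $0 → loss $363.
$399: same outcome either way → loss $0.
$2076: same outcome either way → loss $0.
Maximum loss: $363.

$363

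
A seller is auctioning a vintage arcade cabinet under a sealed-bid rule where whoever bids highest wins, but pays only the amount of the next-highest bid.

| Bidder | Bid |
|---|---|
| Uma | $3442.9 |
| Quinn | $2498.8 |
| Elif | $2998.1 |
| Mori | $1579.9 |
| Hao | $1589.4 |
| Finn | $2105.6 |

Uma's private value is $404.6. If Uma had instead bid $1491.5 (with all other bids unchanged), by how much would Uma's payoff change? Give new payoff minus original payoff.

The highest bid among the other bidders is $2998.1; Uma's bid doesn't change that.
Original bid $3442.9: Uma is highest, pays the top rival bid $2998.1; payoff $404.6 − $2998.1 = −$2593.5.
Alternative bid $1491.5: Uma is not highest (top rival bid is $2998.1); payoff $0.
Change in payoff = $0 − (−$2593.5) = $2593.5.

$2593.5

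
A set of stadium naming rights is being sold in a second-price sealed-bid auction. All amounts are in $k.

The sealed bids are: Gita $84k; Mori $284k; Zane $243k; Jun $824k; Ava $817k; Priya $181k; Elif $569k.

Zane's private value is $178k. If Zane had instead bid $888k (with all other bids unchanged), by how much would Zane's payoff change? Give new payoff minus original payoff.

−$646k

The highest bid among the other bidders is $824k; Zane's bid doesn't change that.
Original bid $243k: Zane is not highest (top rival bid is $824k); payoff $0k.
Alternative bid $888k: Zane is highest, pays the top rival bid $824k; payoff $178k − $824k = −$646k.
Change in payoff = −$646k − ($0k) = −$646k.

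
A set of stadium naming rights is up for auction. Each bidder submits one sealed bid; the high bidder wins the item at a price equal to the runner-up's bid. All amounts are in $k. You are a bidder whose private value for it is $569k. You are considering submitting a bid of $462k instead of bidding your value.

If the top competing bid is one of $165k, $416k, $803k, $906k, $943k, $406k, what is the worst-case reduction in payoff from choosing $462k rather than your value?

$165k: same outcome either way → loss $0k.
$416k: same outcome either way → loss $0k.
$803k: same outcome either way → loss $0k.
$906k: same outcome either way → loss $0k.
$943k: same outcome either way → loss $0k.
$406k: same outcome either way → loss $0k.
Maximum loss: $0k.

$0k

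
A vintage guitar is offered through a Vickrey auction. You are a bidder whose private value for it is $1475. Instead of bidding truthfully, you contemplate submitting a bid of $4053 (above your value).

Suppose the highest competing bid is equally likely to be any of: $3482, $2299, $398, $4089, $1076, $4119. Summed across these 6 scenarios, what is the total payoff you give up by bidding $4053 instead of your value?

The deviation costs you only when the competing bid falls strictly between $1475 and $4053; elsewhere both bids give the same outcome.
$3482: truthful payoff $0, deviation payoff −$2007 → loss $2007.
$2299: truthful payoff $0, deviation payoff −$824 → loss $824.
$398: outcomes coincide → loss $0.
$4089: outcomes coincide → loss $0.
$1076: outcomes coincide → loss $0.
$4119: outcomes coincide → loss $0.
Total loss = $2007 + $824 = $2831.
Because the price is fixed by the runner-up's bid, deviating from your value can only change a good outcome into a bad one — never the reverse.

$2831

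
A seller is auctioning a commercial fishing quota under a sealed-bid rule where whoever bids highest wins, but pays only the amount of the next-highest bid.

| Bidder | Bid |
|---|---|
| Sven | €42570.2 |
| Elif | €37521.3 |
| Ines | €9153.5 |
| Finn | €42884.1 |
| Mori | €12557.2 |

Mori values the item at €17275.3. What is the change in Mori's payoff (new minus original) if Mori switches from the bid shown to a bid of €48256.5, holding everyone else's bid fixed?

−€25608.8

The highest bid among the other bidders is €42884.1; Mori's bid doesn't change that.
Original bid €12557.2: Mori is not highest (top rival bid is €42884.1); payoff €0.
Alternative bid €48256.5: Mori is highest, pays the top rival bid €42884.1; payoff €17275.3 − €42884.1 = −€25608.8.
Change in payoff = −€25608.8 − (€0) = −€25608.8.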